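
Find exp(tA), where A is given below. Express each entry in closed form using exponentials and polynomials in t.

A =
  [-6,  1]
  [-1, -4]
e^{tA} =
  [-t*exp(-5*t) + exp(-5*t), t*exp(-5*t)]
  [-t*exp(-5*t), t*exp(-5*t) + exp(-5*t)]

Strategy: write A = P · J · P⁻¹ where J is a Jordan canonical form, so e^{tA} = P · e^{tJ} · P⁻¹, and e^{tJ} can be computed block-by-block.

A has Jordan form
J =
  [-5,  1]
  [ 0, -5]
(up to reordering of blocks).

Per-block formulas:
  For a 2×2 Jordan block J_2(-5): exp(t · J_2(-5)) = e^(-5t)·(I + t·N), where N is the 2×2 nilpotent shift.

After assembling e^{tJ} and conjugating by P, we get:

e^{tA} =
  [-t*exp(-5*t) + exp(-5*t), t*exp(-5*t)]
  [-t*exp(-5*t), t*exp(-5*t) + exp(-5*t)]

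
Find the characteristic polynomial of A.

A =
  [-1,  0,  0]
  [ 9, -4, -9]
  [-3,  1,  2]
x^3 + 3*x^2 + 3*x + 1

Expanding det(x·I − A) (e.g. by cofactor expansion or by noting that A is similar to its Jordan form J, which has the same characteristic polynomial as A) gives
  χ_A(x) = x^3 + 3*x^2 + 3*x + 1
which factors as (x + 1)^3. The eigenvalues (with algebraic multiplicities) are λ = -1 with multiplicity 3.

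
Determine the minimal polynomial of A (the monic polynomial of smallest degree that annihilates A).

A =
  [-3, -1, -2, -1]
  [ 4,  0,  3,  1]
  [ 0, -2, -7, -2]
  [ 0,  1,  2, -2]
x^3 + 9*x^2 + 27*x + 27

The characteristic polynomial is χ_A(x) = (x + 3)^4, so the eigenvalues are known. The minimal polynomial is
  m_A(x) = Π_λ (x − λ)^{k_λ}
where k_λ is the size of the *largest* Jordan block for λ (equivalently, the smallest k with (A − λI)^k v = 0 for every generalised eigenvector v of λ).

  λ = -3: largest Jordan block has size 3, contributing (x + 3)^3

So m_A(x) = (x + 3)^3 = x^3 + 9*x^2 + 27*x + 27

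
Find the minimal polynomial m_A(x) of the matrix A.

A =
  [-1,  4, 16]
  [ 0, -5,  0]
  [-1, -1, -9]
x^2 + 10*x + 25

The characteristic polynomial is χ_A(x) = (x + 5)^3, so the eigenvalues are known. The minimal polynomial is
  m_A(x) = Π_λ (x − λ)^{k_λ}
where k_λ is the size of the *largest* Jordan block for λ (equivalently, the smallest k with (A − λI)^k v = 0 for every generalised eigenvector v of λ).

  λ = -5: largest Jordan block has size 2, contributing (x + 5)^2

So m_A(x) = (x + 5)^2 = x^2 + 10*x + 25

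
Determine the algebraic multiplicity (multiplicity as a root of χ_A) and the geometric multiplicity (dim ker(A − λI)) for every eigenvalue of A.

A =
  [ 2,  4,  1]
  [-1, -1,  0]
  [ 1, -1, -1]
λ = 0: alg = 3, geom = 1

Step 1 — factor the characteristic polynomial to read off the algebraic multiplicities:
  χ_A(x) = x^3

Step 2 — compute geometric multiplicities via the rank-nullity identity g(λ) = n − rank(A − λI):
  rank(A − (0)·I) = 2, so dim ker(A − (0)·I) = n − 2 = 1

Summary:
  λ = 0: algebraic multiplicity = 3, geometric multiplicity = 1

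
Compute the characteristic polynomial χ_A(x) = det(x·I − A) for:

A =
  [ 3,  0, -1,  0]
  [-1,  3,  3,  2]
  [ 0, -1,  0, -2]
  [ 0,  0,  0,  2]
x^4 - 8*x^3 + 24*x^2 - 32*x + 16

Expanding det(x·I − A) (e.g. by cofactor expansion or by noting that A is similar to its Jordan form J, which has the same characteristic polynomial as A) gives
  χ_A(x) = x^4 - 8*x^3 + 24*x^2 - 32*x + 16
which factors as (x - 2)^4. The eigenvalues (with algebraic multiplicities) are λ = 2 with multiplicity 4.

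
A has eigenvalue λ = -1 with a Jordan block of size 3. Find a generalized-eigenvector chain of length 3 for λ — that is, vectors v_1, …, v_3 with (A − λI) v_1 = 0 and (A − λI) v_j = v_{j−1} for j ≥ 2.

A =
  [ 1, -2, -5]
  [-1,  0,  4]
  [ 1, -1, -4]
A Jordan chain for λ = -1 of length 3:
v_1 = (1, 1, 0)ᵀ
v_2 = (2, -1, 1)ᵀ
v_3 = (1, 0, 0)ᵀ

Let N = A − (-1)·I. We want v_3 with N^3 v_3 = 0 but N^2 v_3 ≠ 0; then v_{j-1} := N · v_j for j = 3, …, 2.

Pick v_3 = (1, 0, 0)ᵀ.
Then v_2 = N · v_3 = (2, -1, 1)ᵀ.
Then v_1 = N · v_2 = (1, 1, 0)ᵀ.

Sanity check: (A − (-1)·I) v_1 = (0, 0, 0)ᵀ = 0. ✓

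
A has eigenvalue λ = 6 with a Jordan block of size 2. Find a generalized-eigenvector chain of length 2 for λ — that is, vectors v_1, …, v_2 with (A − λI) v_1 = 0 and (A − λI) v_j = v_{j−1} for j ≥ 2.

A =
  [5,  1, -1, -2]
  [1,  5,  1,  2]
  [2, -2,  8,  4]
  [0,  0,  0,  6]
A Jordan chain for λ = 6 of length 2:
v_1 = (-1, 1, 2, 0)ᵀ
v_2 = (1, 0, 0, 0)ᵀ

Let N = A − (6)·I. We want v_2 with N^2 v_2 = 0 but N^1 v_2 ≠ 0; then v_{j-1} := N · v_j for j = 2, …, 2.

Pick v_2 = (1, 0, 0, 0)ᵀ.
Then v_1 = N · v_2 = (-1, 1, 2, 0)ᵀ.

Sanity check: (A − (6)·I) v_1 = (0, 0, 0, 0)ᵀ = 0. ✓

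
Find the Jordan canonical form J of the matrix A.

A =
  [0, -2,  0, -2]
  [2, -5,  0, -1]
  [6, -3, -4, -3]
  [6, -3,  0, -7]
J_2(-4) ⊕ J_1(-4) ⊕ J_1(-4)

The characteristic polynomial is
  det(x·I − A) = x^4 + 16*x^3 + 96*x^2 + 256*x + 256 = (x + 4)^4

Eigenvalues and multiplicities (the geometric multiplicity of λ is n − rank(A − λI), which equals the number of Jordan blocks for λ):
  λ = -4: algebraic multiplicity = 4, geometric multiplicity = 3

Determining the block sizes for each eigenvalue:
  λ = -4: 3 blocks summing to 4 forces exactly one block of size 2 and the rest size 1 → block sizes [2, 1, 1]

Assembling the blocks gives a Jordan form
J =
  [-4,  1,  0,  0]
  [ 0, -4,  0,  0]
  [ 0,  0, -4,  0]
  [ 0,  0,  0, -4]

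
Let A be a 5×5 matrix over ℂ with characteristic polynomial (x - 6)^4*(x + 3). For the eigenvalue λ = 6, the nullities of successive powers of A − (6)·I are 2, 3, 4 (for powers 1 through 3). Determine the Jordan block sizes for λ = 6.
Block sizes for λ = 6: [3, 1]

From the dimensions of kernels of powers, the number of Jordan blocks of size at least j is d_j − d_{j−1} where d_j = dim ker(N^j) (with d_0 = 0). Computing the differences gives [2, 1, 1].
The number of blocks of size exactly k is (#blocks of size ≥ k) − (#blocks of size ≥ k + 1), so the partition is: 1 block(s) of size 1, 1 block(s) of size 3.
In nonincreasing order the block sizes are [3, 1].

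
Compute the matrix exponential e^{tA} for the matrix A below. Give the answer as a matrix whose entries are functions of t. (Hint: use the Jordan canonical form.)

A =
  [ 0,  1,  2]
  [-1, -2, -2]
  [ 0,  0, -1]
e^{tA} =
  [t*exp(-t) + exp(-t), t*exp(-t), 2*t*exp(-t)]
  [-t*exp(-t), -t*exp(-t) + exp(-t), -2*t*exp(-t)]
  [0, 0, exp(-t)]

Strategy: write A = P · J · P⁻¹ where J is a Jordan canonical form, so e^{tA} = P · e^{tJ} · P⁻¹, and e^{tJ} can be computed block-by-block.

A has Jordan form
J =
  [-1,  1,  0]
  [ 0, -1,  0]
  [ 0,  0, -1]
(up to reordering of blocks).

Per-block formulas:
  For a 1×1 block at λ = -1: exp(t · [-1]) = [e^(-1t)].
  For a 2×2 Jordan block J_2(-1): exp(t · J_2(-1)) = e^(-1t)·(I + t·N), where N is the 2×2 nilpotent shift.

After assembling e^{tJ} and conjugating by P, we get:

e^{tA} =
  [t*exp(-t) + exp(-t), t*exp(-t), 2*t*exp(-t)]
  [-t*exp(-t), -t*exp(-t) + exp(-t), -2*t*exp(-t)]
  [0, 0, exp(-t)]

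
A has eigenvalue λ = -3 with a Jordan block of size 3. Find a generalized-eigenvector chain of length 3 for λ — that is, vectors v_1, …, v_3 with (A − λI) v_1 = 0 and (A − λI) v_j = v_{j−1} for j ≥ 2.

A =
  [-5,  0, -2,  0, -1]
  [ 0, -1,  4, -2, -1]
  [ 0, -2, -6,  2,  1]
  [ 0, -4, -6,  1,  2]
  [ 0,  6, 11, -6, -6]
A Jordan chain for λ = -3 of length 3:
v_1 = (2, -2, 0, 0, -4)ᵀ
v_2 = (-2, 2, -2, -4, 6)ᵀ
v_3 = (1, 1, 0, 0, 0)ᵀ

Let N = A − (-3)·I. We want v_3 with N^3 v_3 = 0 but N^2 v_3 ≠ 0; then v_{j-1} := N · v_j for j = 3, …, 2.

Pick v_3 = (1, 1, 0, 0, 0)ᵀ.
Then v_2 = N · v_3 = (-2, 2, -2, -4, 6)ᵀ.
Then v_1 = N · v_2 = (2, -2, 0, 0, -4)ᵀ.

Sanity check: (A − (-3)·I) v_1 = (0, 0, 0, 0, 0)ᵀ = 0. ✓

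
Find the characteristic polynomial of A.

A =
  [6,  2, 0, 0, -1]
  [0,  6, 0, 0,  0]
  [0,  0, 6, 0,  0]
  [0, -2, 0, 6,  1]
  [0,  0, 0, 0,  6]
x^5 - 30*x^4 + 360*x^3 - 2160*x^2 + 6480*x - 7776

Expanding det(x·I − A) (e.g. by cofactor expansion or by noting that A is similar to its Jordan form J, which has the same characteristic polynomial as A) gives
  χ_A(x) = x^5 - 30*x^4 + 360*x^3 - 2160*x^2 + 6480*x - 7776
which factors as (x - 6)^5. The eigenvalues (with algebraic multiplicities) are λ = 6 with multiplicity 5.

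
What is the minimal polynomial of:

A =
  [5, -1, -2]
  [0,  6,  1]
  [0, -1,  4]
x^3 - 15*x^2 + 75*x - 125

The characteristic polynomial is χ_A(x) = (x - 5)^3, so the eigenvalues are known. The minimal polynomial is
  m_A(x) = Π_λ (x − λ)^{k_λ}
where k_λ is the size of the *largest* Jordan block for λ (equivalently, the smallest k with (A − λI)^k v = 0 for every generalised eigenvector v of λ).

  λ = 5: largest Jordan block has size 3, contributing (x − 5)^3

So m_A(x) = (x - 5)^3 = x^3 - 15*x^2 + 75*x - 125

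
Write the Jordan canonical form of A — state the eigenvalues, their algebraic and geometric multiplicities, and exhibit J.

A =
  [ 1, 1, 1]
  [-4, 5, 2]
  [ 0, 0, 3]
J_2(3) ⊕ J_1(3)

The characteristic polynomial is
  det(x·I − A) = x^3 - 9*x^2 + 27*x - 27 = (x - 3)^3

Eigenvalues and multiplicities (the geometric multiplicity of λ is n − rank(A − λI), which equals the number of Jordan blocks for λ):
  λ = 3: algebraic multiplicity = 3, geometric multiplicity = 2

Determining the block sizes for each eigenvalue:
  λ = 3: 2 blocks summing to 3 forces exactly one block of size 2 and the rest size 1 → block sizes [2, 1]

Assembling the blocks gives a Jordan form
J =
  [3, 1, 0]
  [0, 3, 0]
  [0, 0, 3]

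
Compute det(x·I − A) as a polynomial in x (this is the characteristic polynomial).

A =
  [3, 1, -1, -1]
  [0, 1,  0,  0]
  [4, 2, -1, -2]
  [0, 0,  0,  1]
x^4 - 4*x^3 + 6*x^2 - 4*x + 1

Expanding det(x·I − A) (e.g. by cofactor expansion or by noting that A is similar to its Jordan form J, which has the same characteristic polynomial as A) gives
  χ_A(x) = x^4 - 4*x^3 + 6*x^2 - 4*x + 1
which factors as (x - 1)^4. The eigenvalues (with algebraic multiplicities) are λ = 1 with multiplicity 4.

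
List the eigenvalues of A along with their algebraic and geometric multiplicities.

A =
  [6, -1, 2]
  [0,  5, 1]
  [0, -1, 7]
λ = 6: alg = 3, geom = 1

Step 1 — factor the characteristic polynomial to read off the algebraic multiplicities:
  χ_A(x) = (x - 6)^3

Step 2 — compute geometric multiplicities via the rank-nullity identity g(λ) = n − rank(A − λI):
  rank(A − (6)·I) = 2, so dim ker(A − (6)·I) = n − 2 = 1

Summary:
  λ = 6: algebraic multiplicity = 3, geometric multiplicity = 1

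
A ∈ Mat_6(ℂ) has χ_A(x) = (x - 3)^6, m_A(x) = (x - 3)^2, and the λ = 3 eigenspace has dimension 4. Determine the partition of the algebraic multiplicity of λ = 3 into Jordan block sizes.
Block sizes for λ = 3: [2, 2, 1, 1]

Step 1 — from the characteristic polynomial, algebraic multiplicity of λ = 3 is 6. From dim ker(A − (3)·I) = 4, there are exactly 4 Jordan blocks for λ = 3.
Step 2 — from the minimal polynomial, the factor (x − 3)^2 tells us the largest block for λ = 3 has size 2.
Step 3 — with total size 6, 4 blocks, and largest block 2, the block sizes (in nonincreasing order) are [2, 2, 1, 1].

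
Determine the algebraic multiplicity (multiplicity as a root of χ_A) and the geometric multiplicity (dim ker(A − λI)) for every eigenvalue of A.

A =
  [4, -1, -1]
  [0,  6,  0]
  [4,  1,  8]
λ = 6: alg = 3, geom = 1

Step 1 — factor the characteristic polynomial to read off the algebraic multiplicities:
  χ_A(x) = (x - 6)^3

Step 2 — compute geometric multiplicities via the rank-nullity identity g(λ) = n − rank(A − λI):
  rank(A − (6)·I) = 2, so dim ker(A − (6)·I) = n − 2 = 1

Summary:
  λ = 6: algebraic multiplicity = 3, geometric multiplicity = 1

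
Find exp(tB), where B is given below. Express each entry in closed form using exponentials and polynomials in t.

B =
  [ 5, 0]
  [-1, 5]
e^{tB} =
  [exp(5*t), 0]
  [-t*exp(5*t), exp(5*t)]

Strategy: write B = P · J · P⁻¹ where J is a Jordan canonical form, so e^{tB} = P · e^{tJ} · P⁻¹, and e^{tJ} can be computed block-by-block.

B has Jordan form
J =
  [5, 1]
  [0, 5]
(up to reordering of blocks).

Per-block formulas:
  For a 2×2 Jordan block J_2(5): exp(t · J_2(5)) = e^(5t)·(I + t·N), where N is the 2×2 nilpotent shift.

After assembling e^{tJ} and conjugating by P, we get:

e^{tB} =
  [exp(5*t), 0]
  [-t*exp(5*t), exp(5*t)]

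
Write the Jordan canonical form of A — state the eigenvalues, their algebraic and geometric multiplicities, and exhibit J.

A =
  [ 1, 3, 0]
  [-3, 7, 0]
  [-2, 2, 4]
J_2(4) ⊕ J_1(4)

The characteristic polynomial is
  det(x·I − A) = x^3 - 12*x^2 + 48*x - 64 = (x - 4)^3

Eigenvalues and multiplicities (the geometric multiplicity of λ is n − rank(A − λI), which equals the number of Jordan blocks for λ):
  λ = 4: algebraic multiplicity = 3, geometric multiplicity = 2

Determining the block sizes for each eigenvalue:
  λ = 4: 2 blocks summing to 3 forces exactly one block of size 2 and the rest size 1 → block sizes [2, 1]

Assembling the blocks gives a Jordan form
J =
  [4, 1, 0]
  [0, 4, 0]
  [0, 0, 4]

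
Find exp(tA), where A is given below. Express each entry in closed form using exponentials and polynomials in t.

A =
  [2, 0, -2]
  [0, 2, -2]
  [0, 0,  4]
e^{tA} =
  [exp(2*t), 0, -exp(4*t) + exp(2*t)]
  [0, exp(2*t), -exp(4*t) + exp(2*t)]
  [0, 0, exp(4*t)]

Strategy: write A = P · J · P⁻¹ where J is a Jordan canonical form, so e^{tA} = P · e^{tJ} · P⁻¹, and e^{tJ} can be computed block-by-block.

A has Jordan form
J =
  [2, 0, 0]
  [0, 2, 0]
  [0, 0, 4]
(up to reordering of blocks).

Per-block formulas:
  For a 1×1 block at λ = 4: exp(t · [4]) = [e^(4t)].
  For a 1×1 block at λ = 2: exp(t · [2]) = [e^(2t)].

After assembling e^{tJ} and conjugating by P, we get:

e^{tA} =
  [exp(2*t), 0, -exp(4*t) + exp(2*t)]
  [0, exp(2*t), -exp(4*t) + exp(2*t)]
  [0, 0, exp(4*t)]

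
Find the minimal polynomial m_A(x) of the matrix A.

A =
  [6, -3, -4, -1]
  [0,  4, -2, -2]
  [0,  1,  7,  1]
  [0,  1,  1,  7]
x^3 - 18*x^2 + 108*x - 216

The characteristic polynomial is χ_A(x) = (x - 6)^4, so the eigenvalues are known. The minimal polynomial is
  m_A(x) = Π_λ (x − λ)^{k_λ}
where k_λ is the size of the *largest* Jordan block for λ (equivalently, the smallest k with (A − λI)^k v = 0 for every generalised eigenvector v of λ).

  λ = 6: largest Jordan block has size 3, contributing (x − 6)^3

So m_A(x) = (x - 6)^3 = x^3 - 18*x^2 + 108*x - 216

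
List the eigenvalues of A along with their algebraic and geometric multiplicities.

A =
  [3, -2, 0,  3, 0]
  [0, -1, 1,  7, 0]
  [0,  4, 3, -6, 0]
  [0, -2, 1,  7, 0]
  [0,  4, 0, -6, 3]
λ = 3: alg = 5, geom = 3

Step 1 — factor the characteristic polynomial to read off the algebraic multiplicities:
  χ_A(x) = (x - 3)^5

Step 2 — compute geometric multiplicities via the rank-nullity identity g(λ) = n − rank(A − λI):
  rank(A − (3)·I) = 2, so dim ker(A − (3)·I) = n − 2 = 3

Summary:
  λ = 3: algebraic multiplicity = 5, geometric multiplicity = 3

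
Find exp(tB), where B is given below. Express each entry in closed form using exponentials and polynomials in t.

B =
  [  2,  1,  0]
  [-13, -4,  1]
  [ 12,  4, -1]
e^{tB} =
  [-2*t^2*exp(-t) + 3*t*exp(-t) + exp(-t), t*exp(-t), t^2*exp(-t)/2]
  [6*t^2*exp(-t) - 13*t*exp(-t), -3*t*exp(-t) + exp(-t), -3*t^2*exp(-t)/2 + t*exp(-t)]
  [-8*t^2*exp(-t) + 12*t*exp(-t), 4*t*exp(-t), 2*t^2*exp(-t) + exp(-t)]

Strategy: write B = P · J · P⁻¹ where J is a Jordan canonical form, so e^{tB} = P · e^{tJ} · P⁻¹, and e^{tJ} can be computed block-by-block.

B has Jordan form
J =
  [-1,  1,  0]
  [ 0, -1,  1]
  [ 0,  0, -1]
(up to reordering of blocks).

Per-block formulas:
  For a 3×3 Jordan block J_3(-1): exp(t · J_3(-1)) = e^(-1t)·(I + t·N + (t^2/2)·N^2), where N is the 3×3 nilpotent shift.

After assembling e^{tJ} and conjugating by P, we get:

e^{tB} =
  [-2*t^2*exp(-t) + 3*t*exp(-t) + exp(-t), t*exp(-t), t^2*exp(-t)/2]
  [6*t^2*exp(-t) - 13*t*exp(-t), -3*t*exp(-t) + exp(-t), -3*t^2*exp(-t)/2 + t*exp(-t)]
  [-8*t^2*exp(-t) + 12*t*exp(-t), 4*t*exp(-t), 2*t^2*exp(-t) + exp(-t)]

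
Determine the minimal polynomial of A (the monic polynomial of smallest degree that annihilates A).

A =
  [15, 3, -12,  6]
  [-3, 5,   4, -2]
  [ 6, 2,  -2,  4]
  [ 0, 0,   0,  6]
x^2 - 12*x + 36

The characteristic polynomial is χ_A(x) = (x - 6)^4, so the eigenvalues are known. The minimal polynomial is
  m_A(x) = Π_λ (x − λ)^{k_λ}
where k_λ is the size of the *largest* Jordan block for λ (equivalently, the smallest k with (A − λI)^k v = 0 for every generalised eigenvector v of λ).

  λ = 6: largest Jordan block has size 2, contributing (x − 6)^2

So m_A(x) = (x - 6)^2 = x^2 - 12*x + 36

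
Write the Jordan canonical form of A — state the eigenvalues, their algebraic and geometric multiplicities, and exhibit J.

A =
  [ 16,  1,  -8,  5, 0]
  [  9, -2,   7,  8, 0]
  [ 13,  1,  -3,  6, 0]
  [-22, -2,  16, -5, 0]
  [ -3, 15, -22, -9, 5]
J_2(-2) ⊕ J_2(5) ⊕ J_1(5)

The characteristic polynomial is
  det(x·I − A) = x^5 - 11*x^4 + 19*x^3 + 115*x^2 - 200*x - 500 = (x - 5)^3*(x + 2)^2

Eigenvalues and multiplicities (the geometric multiplicity of λ is n − rank(A − λI), which equals the number of Jordan blocks for λ):
  λ = -2: algebraic multiplicity = 2, geometric multiplicity = 1
  λ = 5: algebraic multiplicity = 3, geometric multiplicity = 2

Determining the block sizes for each eigenvalue:
  λ = -2: one block (gm = 1), so the single block has size am = 2 → block sizes [2]
  λ = 5: 2 blocks summing to 3 forces exactly one block of size 2 and the rest size 1 → block sizes [2, 1]

Assembling the blocks gives a Jordan form
J =
  [-2,  1, 0, 0, 0]
  [ 0, -2, 0, 0, 0]
  [ 0,  0, 5, 1, 0]
  [ 0,  0, 0, 5, 0]
  [ 0,  0, 0, 0, 5]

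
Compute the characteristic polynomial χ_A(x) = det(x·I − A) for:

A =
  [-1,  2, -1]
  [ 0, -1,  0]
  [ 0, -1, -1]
x^3 + 3*x^2 + 3*x + 1

Expanding det(x·I − A) (e.g. by cofactor expansion or by noting that A is similar to its Jordan form J, which has the same characteristic polynomial as A) gives
  χ_A(x) = x^3 + 3*x^2 + 3*x + 1
which factors as (x + 1)^3. The eigenvalues (with algebraic multiplicities) are λ = -1 with multiplicity 3.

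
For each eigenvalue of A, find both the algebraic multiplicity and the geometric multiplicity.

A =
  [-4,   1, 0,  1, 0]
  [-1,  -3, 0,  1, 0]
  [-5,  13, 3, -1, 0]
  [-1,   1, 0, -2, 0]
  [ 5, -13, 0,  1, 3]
λ = -3: alg = 3, geom = 1; λ = 3: alg = 2, geom = 2

Step 1 — factor the characteristic polynomial to read off the algebraic multiplicities:
  χ_A(x) = (x - 3)^2*(x + 3)^3

Step 2 — compute geometric multiplicities via the rank-nullity identity g(λ) = n − rank(A − λI):
  rank(A − (-3)·I) = 4, so dim ker(A − (-3)·I) = n − 4 = 1
  rank(A − (3)·I) = 3, so dim ker(A − (3)·I) = n − 3 = 2

Summary:
  λ = -3: algebraic multiplicity = 3, geometric multiplicity = 1
  λ = 3: algebraic multiplicity = 2, geometric multiplicity = 2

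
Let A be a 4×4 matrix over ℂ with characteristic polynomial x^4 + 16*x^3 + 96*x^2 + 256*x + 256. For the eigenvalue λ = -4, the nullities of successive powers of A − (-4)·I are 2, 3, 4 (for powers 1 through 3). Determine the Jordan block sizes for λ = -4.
Block sizes for λ = -4: [3, 1]

From the dimensions of kernels of powers, the number of Jordan blocks of size at least j is d_j − d_{j−1} where d_j = dim ker(N^j) (with d_0 = 0). Computing the differences gives [2, 1, 1].
The number of blocks of size exactly k is (#blocks of size ≥ k) − (#blocks of size ≥ k + 1), so the partition is: 1 block(s) of size 1, 1 block(s) of size 3.
In nonincreasing order the block sizes are [3, 1].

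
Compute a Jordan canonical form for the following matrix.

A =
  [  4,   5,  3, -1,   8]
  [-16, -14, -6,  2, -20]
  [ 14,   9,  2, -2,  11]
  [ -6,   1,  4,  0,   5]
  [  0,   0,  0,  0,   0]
J_2(-4) ⊕ J_2(0) ⊕ J_1(0)

The characteristic polynomial is
  det(x·I − A) = x^5 + 8*x^4 + 16*x^3 = x^3*(x + 4)^2

Eigenvalues and multiplicities (the geometric multiplicity of λ is n − rank(A − λI), which equals the number of Jordan blocks for λ):
  λ = -4: algebraic multiplicity = 2, geometric multiplicity = 1
  λ = 0: algebraic multiplicity = 3, geometric multiplicity = 2

Determining the block sizes for each eigenvalue:
  λ = -4: one block (gm = 1), so the single block has size am = 2 → block sizes [2]
  λ = 0: 2 blocks summing to 3 forces exactly one block of size 2 and the rest size 1 → block sizes [2, 1]

Assembling the blocks gives a Jordan form
J =
  [-4,  1, 0, 0, 0]
  [ 0, -4, 0, 0, 0]
  [ 0,  0, 0, 1, 0]
  [ 0,  0, 0, 0, 0]
  [ 0,  0, 0, 0, 0]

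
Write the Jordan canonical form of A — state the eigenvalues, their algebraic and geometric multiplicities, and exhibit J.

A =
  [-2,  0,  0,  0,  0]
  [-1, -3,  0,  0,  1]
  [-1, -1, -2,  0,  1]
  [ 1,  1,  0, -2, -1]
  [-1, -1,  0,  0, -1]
J_2(-2) ⊕ J_1(-2) ⊕ J_1(-2) ⊕ J_1(-2)

The characteristic polynomial is
  det(x·I − A) = x^5 + 10*x^4 + 40*x^3 + 80*x^2 + 80*x + 32 = (x + 2)^5

Eigenvalues and multiplicities (the geometric multiplicity of λ is n − rank(A − λI), which equals the number of Jordan blocks for λ):
  λ = -2: algebraic multiplicity = 5, geometric multiplicity = 4

Determining the block sizes for each eigenvalue:
  λ = -2: 4 blocks summing to 5 forces exactly one block of size 2 and the rest size 1 → block sizes [2, 1, 1, 1]

Assembling the blocks gives a Jordan form
J =
  [-2,  1,  0,  0,  0]
  [ 0, -2,  0,  0,  0]
  [ 0,  0, -2,  0,  0]
  [ 0,  0,  0, -2,  0]
  [ 0,  0,  0,  0, -2]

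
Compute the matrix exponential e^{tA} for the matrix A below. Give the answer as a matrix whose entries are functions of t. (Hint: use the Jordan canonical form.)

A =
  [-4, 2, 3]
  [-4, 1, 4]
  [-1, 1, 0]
e^{tA} =
  [-t^2*exp(-t) - 3*t*exp(-t) + exp(-t), t^2*exp(-t)/2 + 2*t*exp(-t), t^2*exp(-t) + 3*t*exp(-t)]
  [-4*t*exp(-t), 2*t*exp(-t) + exp(-t), 4*t*exp(-t)]
  [-t^2*exp(-t) - t*exp(-t), t^2*exp(-t)/2 + t*exp(-t), t^2*exp(-t) + t*exp(-t) + exp(-t)]

Strategy: write A = P · J · P⁻¹ where J is a Jordan canonical form, so e^{tA} = P · e^{tJ} · P⁻¹, and e^{tJ} can be computed block-by-block.

A has Jordan form
J =
  [-1,  1,  0]
  [ 0, -1,  1]
  [ 0,  0, -1]
(up to reordering of blocks).

Per-block formulas:
  For a 3×3 Jordan block J_3(-1): exp(t · J_3(-1)) = e^(-1t)·(I + t·N + (t^2/2)·N^2), where N is the 3×3 nilpotent shift.

After assembling e^{tJ} and conjugating by P, we get:

e^{tA} =
  [-t^2*exp(-t) - 3*t*exp(-t) + exp(-t), t^2*exp(-t)/2 + 2*t*exp(-t), t^2*exp(-t) + 3*t*exp(-t)]
  [-4*t*exp(-t), 2*t*exp(-t) + exp(-t), 4*t*exp(-t)]
  [-t^2*exp(-t) - t*exp(-t), t^2*exp(-t)/2 + t*exp(-t), t^2*exp(-t) + t*exp(-t) + exp(-t)]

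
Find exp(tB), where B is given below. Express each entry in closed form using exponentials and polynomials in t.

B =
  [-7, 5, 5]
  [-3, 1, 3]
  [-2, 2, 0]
e^{tB} =
  [-5*t*exp(-2*t) + exp(-2*t), 5*t*exp(-2*t), 5*t*exp(-2*t)]
  [-3*t*exp(-2*t), 3*t*exp(-2*t) + exp(-2*t), 3*t*exp(-2*t)]
  [-2*t*exp(-2*t), 2*t*exp(-2*t), 2*t*exp(-2*t) + exp(-2*t)]

Strategy: write B = P · J · P⁻¹ where J is a Jordan canonical form, so e^{tB} = P · e^{tJ} · P⁻¹, and e^{tJ} can be computed block-by-block.

B has Jordan form
J =
  [-2,  1,  0]
  [ 0, -2,  0]
  [ 0,  0, -2]
(up to reordering of blocks).

Per-block formulas:
  For a 2×2 Jordan block J_2(-2): exp(t · J_2(-2)) = e^(-2t)·(I + t·N), where N is the 2×2 nilpotent shift.
  For a 1×1 block at λ = -2: exp(t · [-2]) = [e^(-2t)].

After assembling e^{tJ} and conjugating by P, we get:

e^{tB} =
  [-5*t*exp(-2*t) + exp(-2*t), 5*t*exp(-2*t), 5*t*exp(-2*t)]
  [-3*t*exp(-2*t), 3*t*exp(-2*t) + exp(-2*t), 3*t*exp(-2*t)]
  [-2*t*exp(-2*t), 2*t*exp(-2*t), 2*t*exp(-2*t) + exp(-2*t)]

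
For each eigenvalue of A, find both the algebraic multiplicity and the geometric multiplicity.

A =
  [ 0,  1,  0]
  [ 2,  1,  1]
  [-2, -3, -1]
λ = 0: alg = 3, geom = 1

Step 1 — factor the characteristic polynomial to read off the algebraic multiplicities:
  χ_A(x) = x^3

Step 2 — compute geometric multiplicities via the rank-nullity identity g(λ) = n − rank(A − λI):
  rank(A − (0)·I) = 2, so dim ker(A − (0)·I) = n − 2 = 1

Summary:
  λ = 0: algebraic multiplicity = 3, geometric multiplicity = 1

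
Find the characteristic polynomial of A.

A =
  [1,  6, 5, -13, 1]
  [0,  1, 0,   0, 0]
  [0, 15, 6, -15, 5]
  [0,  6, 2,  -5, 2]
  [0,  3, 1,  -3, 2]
x^5 - 5*x^4 + 10*x^3 - 10*x^2 + 5*x - 1

Expanding det(x·I − A) (e.g. by cofactor expansion or by noting that A is similar to its Jordan form J, which has the same characteristic polynomial as A) gives
  χ_A(x) = x^5 - 5*x^4 + 10*x^3 - 10*x^2 + 5*x - 1
which factors as (x - 1)^5. The eigenvalues (with algebraic multiplicities) are λ = 1 with multiplicity 5.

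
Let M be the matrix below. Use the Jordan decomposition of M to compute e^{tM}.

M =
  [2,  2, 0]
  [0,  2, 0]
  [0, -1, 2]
e^{tM} =
  [exp(2*t), 2*t*exp(2*t), 0]
  [0, exp(2*t), 0]
  [0, -t*exp(2*t), exp(2*t)]

Strategy: write M = P · J · P⁻¹ where J is a Jordan canonical form, so e^{tM} = P · e^{tJ} · P⁻¹, and e^{tJ} can be computed block-by-block.

M has Jordan form
J =
  [2, 1, 0]
  [0, 2, 0]
  [0, 0, 2]
(up to reordering of blocks).

Per-block formulas:
  For a 1×1 block at λ = 2: exp(t · [2]) = [e^(2t)].
  For a 2×2 Jordan block J_2(2): exp(t · J_2(2)) = e^(2t)·(I + t·N), where N is the 2×2 nilpotent shift.

After assembling e^{tJ} and conjugating by P, we get:

e^{tM} =
  [exp(2*t), 2*t*exp(2*t), 0]
  [0, exp(2*t), 0]
  [0, -t*exp(2*t), exp(2*t)]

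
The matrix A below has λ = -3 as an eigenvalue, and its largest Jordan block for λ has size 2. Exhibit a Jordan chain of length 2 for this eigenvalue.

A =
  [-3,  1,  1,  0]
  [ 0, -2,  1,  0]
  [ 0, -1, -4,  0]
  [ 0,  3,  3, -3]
A Jordan chain for λ = -3 of length 2:
v_1 = (1, 1, -1, 3)ᵀ
v_2 = (0, 1, 0, 0)ᵀ

Let N = A − (-3)·I. We want v_2 with N^2 v_2 = 0 but N^1 v_2 ≠ 0; then v_{j-1} := N · v_j for j = 2, …, 2.

Pick v_2 = (0, 1, 0, 0)ᵀ.
Then v_1 = N · v_2 = (1, 1, -1, 3)ᵀ.

Sanity check: (A − (-3)·I) v_1 = (0, 0, 0, 0)ᵀ = 0. ✓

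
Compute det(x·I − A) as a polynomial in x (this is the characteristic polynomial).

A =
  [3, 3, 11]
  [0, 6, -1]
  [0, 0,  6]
x^3 - 15*x^2 + 72*x - 108

Expanding det(x·I − A) (e.g. by cofactor expansion or by noting that A is similar to its Jordan form J, which has the same characteristic polynomial as A) gives
  χ_A(x) = x^3 - 15*x^2 + 72*x - 108
which factors as (x - 6)^2*(x - 3). The eigenvalues (with algebraic multiplicities) are λ = 3 with multiplicity 1, λ = 6 with multiplicity 2.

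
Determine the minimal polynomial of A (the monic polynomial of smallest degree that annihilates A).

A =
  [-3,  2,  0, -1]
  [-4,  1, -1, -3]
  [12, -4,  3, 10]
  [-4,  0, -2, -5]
x^2 + 2*x + 1

The characteristic polynomial is χ_A(x) = (x + 1)^4, so the eigenvalues are known. The minimal polynomial is
  m_A(x) = Π_λ (x − λ)^{k_λ}
where k_λ is the size of the *largest* Jordan block for λ (equivalently, the smallest k with (A − λI)^k v = 0 for every generalised eigenvector v of λ).

  λ = -1: largest Jordan block has size 2, contributing (x + 1)^2

So m_A(x) = (x + 1)^2 = x^2 + 2*x + 1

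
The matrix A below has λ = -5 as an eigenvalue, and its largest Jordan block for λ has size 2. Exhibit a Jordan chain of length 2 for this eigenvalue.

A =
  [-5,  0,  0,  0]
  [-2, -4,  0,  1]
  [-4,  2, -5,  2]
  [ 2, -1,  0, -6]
A Jordan chain for λ = -5 of length 2:
v_1 = (0, -2, -4, 2)ᵀ
v_2 = (1, 0, 0, 0)ᵀ

Let N = A − (-5)·I. We want v_2 with N^2 v_2 = 0 but N^1 v_2 ≠ 0; then v_{j-1} := N · v_j for j = 2, …, 2.

Pick v_2 = (1, 0, 0, 0)ᵀ.
Then v_1 = N · v_2 = (0, -2, -4, 2)ᵀ.

Sanity check: (A − (-5)·I) v_1 = (0, 0, 0, 0)ᵀ = 0. ✓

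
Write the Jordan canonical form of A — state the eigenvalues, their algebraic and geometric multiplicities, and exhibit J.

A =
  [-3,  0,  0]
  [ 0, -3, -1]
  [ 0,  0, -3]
J_2(-3) ⊕ J_1(-3)

The characteristic polynomial is
  det(x·I − A) = x^3 + 9*x^2 + 27*x + 27 = (x + 3)^3

Eigenvalues and multiplicities (the geometric multiplicity of λ is n − rank(A − λI), which equals the number of Jordan blocks for λ):
  λ = -3: algebraic multiplicity = 3, geometric multiplicity = 2

Determining the block sizes for each eigenvalue:
  λ = -3: 2 blocks summing to 3 forces exactly one block of size 2 and the rest size 1 → block sizes [2, 1]

Assembling the blocks gives a Jordan form
J =
  [-3,  1,  0]
  [ 0, -3,  0]
  [ 0,  0, -3]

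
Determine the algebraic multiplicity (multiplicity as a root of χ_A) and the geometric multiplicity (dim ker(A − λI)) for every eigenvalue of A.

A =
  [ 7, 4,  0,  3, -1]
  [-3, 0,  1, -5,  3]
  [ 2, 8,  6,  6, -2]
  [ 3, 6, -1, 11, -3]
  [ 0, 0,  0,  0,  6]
λ = 6: alg = 5, geom = 3

Step 1 — factor the characteristic polynomial to read off the algebraic multiplicities:
  χ_A(x) = (x - 6)^5

Step 2 — compute geometric multiplicities via the rank-nullity identity g(λ) = n − rank(A − λI):
  rank(A − (6)·I) = 2, so dim ker(A − (6)·I) = n − 2 = 3

Summary:
  λ = 6: algebraic multiplicity = 5, geometric multiplicity = 3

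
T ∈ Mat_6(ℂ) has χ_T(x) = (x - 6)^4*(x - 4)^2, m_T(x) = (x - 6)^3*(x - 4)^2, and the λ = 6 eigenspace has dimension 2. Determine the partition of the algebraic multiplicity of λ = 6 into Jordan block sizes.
Block sizes for λ = 6: [3, 1]

Step 1 — from the characteristic polynomial, algebraic multiplicity of λ = 6 is 4. From dim ker(T − (6)·I) = 2, there are exactly 2 Jordan blocks for λ = 6.
Step 2 — from the minimal polynomial, the factor (x − 6)^3 tells us the largest block for λ = 6 has size 3.
Step 3 — with total size 4, 2 blocks, and largest block 3, the block sizes (in nonincreasing order) are [3, 1].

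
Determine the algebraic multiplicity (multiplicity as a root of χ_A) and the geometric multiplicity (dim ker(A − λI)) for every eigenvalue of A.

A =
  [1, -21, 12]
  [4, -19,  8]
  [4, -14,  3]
λ = -5: alg = 3, geom = 2

Step 1 — factor the characteristic polynomial to read off the algebraic multiplicities:
  χ_A(x) = (x + 5)^3

Step 2 — compute geometric multiplicities via the rank-nullity identity g(λ) = n − rank(A − λI):
  rank(A − (-5)·I) = 1, so dim ker(A − (-5)·I) = n − 1 = 2

Summary:
  λ = -5: algebraic multiplicity = 3, geometric multiplicity = 2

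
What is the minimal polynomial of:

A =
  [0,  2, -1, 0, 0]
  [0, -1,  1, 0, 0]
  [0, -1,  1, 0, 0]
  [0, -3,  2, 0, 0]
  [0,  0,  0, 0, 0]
x^3

The characteristic polynomial is χ_A(x) = x^5, so the eigenvalues are known. The minimal polynomial is
  m_A(x) = Π_λ (x − λ)^{k_λ}
where k_λ is the size of the *largest* Jordan block for λ (equivalently, the smallest k with (A − λI)^k v = 0 for every generalised eigenvector v of λ).

  λ = 0: largest Jordan block has size 3, contributing (x − 0)^3

So m_A(x) = x^3 = x^3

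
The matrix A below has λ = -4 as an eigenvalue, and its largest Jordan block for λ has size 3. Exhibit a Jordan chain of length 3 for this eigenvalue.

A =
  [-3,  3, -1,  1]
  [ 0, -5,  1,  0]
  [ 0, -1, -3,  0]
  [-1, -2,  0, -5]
A Jordan chain for λ = -4 of length 3:
v_1 = (-1, 0, 0, 1)ᵀ
v_2 = (3, -1, -1, -2)ᵀ
v_3 = (0, 1, 0, 0)ᵀ

Let N = A − (-4)·I. We want v_3 with N^3 v_3 = 0 but N^2 v_3 ≠ 0; then v_{j-1} := N · v_j for j = 3, …, 2.

Pick v_3 = (0, 1, 0, 0)ᵀ.
Then v_2 = N · v_3 = (3, -1, -1, -2)ᵀ.
Then v_1 = N · v_2 = (-1, 0, 0, 1)ᵀ.

Sanity check: (A − (-4)·I) v_1 = (0, 0, 0, 0)ᵀ = 0. ✓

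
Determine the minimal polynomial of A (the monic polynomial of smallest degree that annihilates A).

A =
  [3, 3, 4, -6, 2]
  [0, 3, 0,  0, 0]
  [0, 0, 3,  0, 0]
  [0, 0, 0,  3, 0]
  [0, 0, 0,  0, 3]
x^2 - 6*x + 9

The characteristic polynomial is χ_A(x) = (x - 3)^5, so the eigenvalues are known. The minimal polynomial is
  m_A(x) = Π_λ (x − λ)^{k_λ}
where k_λ is the size of the *largest* Jordan block for λ (equivalently, the smallest k with (A − λI)^k v = 0 for every generalised eigenvector v of λ).

  λ = 3: largest Jordan block has size 2, contributing (x − 3)^2

So m_A(x) = (x - 3)^2 = x^2 - 6*x + 9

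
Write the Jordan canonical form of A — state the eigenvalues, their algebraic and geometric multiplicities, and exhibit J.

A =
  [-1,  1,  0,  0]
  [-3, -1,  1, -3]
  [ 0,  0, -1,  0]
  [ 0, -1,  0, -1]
J_3(-1) ⊕ J_1(-1)

The characteristic polynomial is
  det(x·I − A) = x^4 + 4*x^3 + 6*x^2 + 4*x + 1 = (x + 1)^4

Eigenvalues and multiplicities (the geometric multiplicity of λ is n − rank(A − λI), which equals the number of Jordan blocks for λ):
  λ = -1: algebraic multiplicity = 4, geometric multiplicity = 2

Determining the block sizes for each eigenvalue:
  λ = -1: with am = 4 and gm = 2, the partition is not yet determined (e.g. several partitions of 4 into 2 parts exist). Let N = A − (-1)·I. Computing rank(N^1) = 2, rank(N^2) = 1, rank(N^3) = 0; the number of blocks of size ≥ j is rank(N^{j−1}) − rank(N^j), giving [2, 1, 1]. So we have 1 block(s) of size 3, 1 block(s) of size 1 → block sizes [3, 1]

Assembling the blocks gives a Jordan form
J =
  [-1,  1,  0,  0]
  [ 0, -1,  1,  0]
  [ 0,  0, -1,  0]
  [ 0,  0,  0, -1]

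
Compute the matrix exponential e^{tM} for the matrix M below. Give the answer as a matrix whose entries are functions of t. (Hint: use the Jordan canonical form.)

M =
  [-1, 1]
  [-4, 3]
e^{tM} =
  [-2*t*exp(t) + exp(t), t*exp(t)]
  [-4*t*exp(t), 2*t*exp(t) + exp(t)]

Strategy: write M = P · J · P⁻¹ where J is a Jordan canonical form, so e^{tM} = P · e^{tJ} · P⁻¹, and e^{tJ} can be computed block-by-block.

M has Jordan form
J =
  [1, 1]
  [0, 1]
(up to reordering of blocks).

Per-block formulas:
  For a 2×2 Jordan block J_2(1): exp(t · J_2(1)) = e^(1t)·(I + t·N), where N is the 2×2 nilpotent shift.

After assembling e^{tJ} and conjugating by P, we get:

e^{tM} =
  [-2*t*exp(t) + exp(t), t*exp(t)]
  [-4*t*exp(t), 2*t*exp(t) + exp(t)]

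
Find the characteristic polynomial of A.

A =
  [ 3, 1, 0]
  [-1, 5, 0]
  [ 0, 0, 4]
x^3 - 12*x^2 + 48*x - 64

Expanding det(x·I − A) (e.g. by cofactor expansion or by noting that A is similar to its Jordan form J, which has the same characteristic polynomial as A) gives
  χ_A(x) = x^3 - 12*x^2 + 48*x - 64
which factors as (x - 4)^3. The eigenvalues (with algebraic multiplicities) are λ = 4 with multiplicity 3.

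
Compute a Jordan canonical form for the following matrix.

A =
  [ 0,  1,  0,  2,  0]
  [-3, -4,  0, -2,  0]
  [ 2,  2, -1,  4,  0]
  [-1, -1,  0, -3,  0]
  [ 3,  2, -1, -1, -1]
J_2(-3) ⊕ J_2(-1) ⊕ J_1(-1)

The characteristic polynomial is
  det(x·I − A) = x^5 + 9*x^4 + 30*x^3 + 46*x^2 + 33*x + 9 = (x + 1)^3*(x + 3)^2

Eigenvalues and multiplicities (the geometric multiplicity of λ is n − rank(A − λI), which equals the number of Jordan blocks for λ):
  λ = -3: algebraic multiplicity = 2, geometric multiplicity = 1
  λ = -1: algebraic multiplicity = 3, geometric multiplicity = 2

Determining the block sizes for each eigenvalue:
  λ = -3: one block (gm = 1), so the single block has size am = 2 → block sizes [2]
  λ = -1: 2 blocks summing to 3 forces exactly one block of size 2 and the rest size 1 → block sizes [2, 1]

Assembling the blocks gives a Jordan form
J =
  [-3,  1,  0,  0,  0]
  [ 0, -3,  0,  0,  0]
  [ 0,  0, -1,  1,  0]
  [ 0,  0,  0, -1,  0]
  [ 0,  0,  0,  0, -1]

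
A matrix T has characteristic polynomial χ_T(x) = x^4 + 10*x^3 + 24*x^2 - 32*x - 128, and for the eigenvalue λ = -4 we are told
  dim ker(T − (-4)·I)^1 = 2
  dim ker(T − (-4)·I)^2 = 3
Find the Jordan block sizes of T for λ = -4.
Block sizes for λ = -4: [2, 1]

From the dimensions of kernels of powers, the number of Jordan blocks of size at least j is d_j − d_{j−1} where d_j = dim ker(N^j) (with d_0 = 0). Computing the differences gives [2, 1].
The number of blocks of size exactly k is (#blocks of size ≥ k) − (#blocks of size ≥ k + 1), so the partition is: 1 block(s) of size 1, 1 block(s) of size 2.
In nonincreasing order the block sizes are [2, 1].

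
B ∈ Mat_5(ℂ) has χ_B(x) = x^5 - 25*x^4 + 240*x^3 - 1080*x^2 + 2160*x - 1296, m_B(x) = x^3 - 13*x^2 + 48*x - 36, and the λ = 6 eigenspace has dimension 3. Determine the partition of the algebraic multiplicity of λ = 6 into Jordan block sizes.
Block sizes for λ = 6: [2, 1, 1]

Step 1 — from the characteristic polynomial, algebraic multiplicity of λ = 6 is 4. From dim ker(B − (6)·I) = 3, there are exactly 3 Jordan blocks for λ = 6.
Step 2 — from the minimal polynomial, the factor (x − 6)^2 tells us the largest block for λ = 6 has size 2.
Step 3 — with total size 4, 3 blocks, and largest block 2, the block sizes (in nonincreasing order) are [2, 1, 1].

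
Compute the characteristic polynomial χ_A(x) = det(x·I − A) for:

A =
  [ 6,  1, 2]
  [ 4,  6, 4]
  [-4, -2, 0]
x^3 - 12*x^2 + 48*x - 64

Expanding det(x·I − A) (e.g. by cofactor expansion or by noting that A is similar to its Jordan form J, which has the same characteristic polynomial as A) gives
  χ_A(x) = x^3 - 12*x^2 + 48*x - 64
which factors as (x - 4)^3. The eigenvalues (with algebraic multiplicities) are λ = 4 with multiplicity 3.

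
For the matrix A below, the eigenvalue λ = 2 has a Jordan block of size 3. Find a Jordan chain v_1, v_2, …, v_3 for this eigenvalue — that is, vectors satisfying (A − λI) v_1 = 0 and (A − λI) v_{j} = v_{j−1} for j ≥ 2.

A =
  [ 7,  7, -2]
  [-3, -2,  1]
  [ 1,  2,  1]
A Jordan chain for λ = 2 of length 3:
v_1 = (2, -2, -2)ᵀ
v_2 = (5, -3, 1)ᵀ
v_3 = (1, 0, 0)ᵀ

Let N = A − (2)·I. We want v_3 with N^3 v_3 = 0 but N^2 v_3 ≠ 0; then v_{j-1} := N · v_j for j = 3, …, 2.

Pick v_3 = (1, 0, 0)ᵀ.
Then v_2 = N · v_3 = (5, -3, 1)ᵀ.
Then v_1 = N · v_2 = (2, -2, -2)ᵀ.

Sanity check: (A − (2)·I) v_1 = (0, 0, 0)ᵀ = 0. ✓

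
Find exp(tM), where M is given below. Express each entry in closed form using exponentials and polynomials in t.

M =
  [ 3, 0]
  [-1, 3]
e^{tM} =
  [exp(3*t), 0]
  [-t*exp(3*t), exp(3*t)]

Strategy: write M = P · J · P⁻¹ where J is a Jordan canonical form, so e^{tM} = P · e^{tJ} · P⁻¹, and e^{tJ} can be computed block-by-block.

M has Jordan form
J =
  [3, 1]
  [0, 3]
(up to reordering of blocks).

Per-block formulas:
  For a 2×2 Jordan block J_2(3): exp(t · J_2(3)) = e^(3t)·(I + t·N), where N is the 2×2 nilpotent shift.

After assembling e^{tJ} and conjugating by P, we get:

e^{tM} =
  [exp(3*t), 0]
  [-t*exp(3*t), exp(3*t)]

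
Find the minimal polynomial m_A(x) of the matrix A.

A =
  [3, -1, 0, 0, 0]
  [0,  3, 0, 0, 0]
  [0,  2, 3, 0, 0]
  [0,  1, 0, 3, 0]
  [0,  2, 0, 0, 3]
x^2 - 6*x + 9

The characteristic polynomial is χ_A(x) = (x - 3)^5, so the eigenvalues are known. The minimal polynomial is
  m_A(x) = Π_λ (x − λ)^{k_λ}
where k_λ is the size of the *largest* Jordan block for λ (equivalently, the smallest k with (A − λI)^k v = 0 for every generalised eigenvector v of λ).

  λ = 3: largest Jordan block has size 2, contributing (x − 3)^2

So m_A(x) = (x - 3)^2 = x^2 - 6*x + 9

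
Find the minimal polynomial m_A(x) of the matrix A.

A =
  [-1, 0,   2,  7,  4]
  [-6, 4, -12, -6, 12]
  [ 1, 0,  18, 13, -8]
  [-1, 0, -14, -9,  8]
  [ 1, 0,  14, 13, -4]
x^3 - 12*x - 16

The characteristic polynomial is χ_A(x) = (x - 4)^3*(x + 2)^2, so the eigenvalues are known. The minimal polynomial is
  m_A(x) = Π_λ (x − λ)^{k_λ}
where k_λ is the size of the *largest* Jordan block for λ (equivalently, the smallest k with (A − λI)^k v = 0 for every generalised eigenvector v of λ).

  λ = -2: largest Jordan block has size 2, contributing (x + 2)^2
  λ = 4: largest Jordan block has size 1, contributing (x − 4)

So m_A(x) = (x - 4)*(x + 2)^2 = x^3 - 12*x - 16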